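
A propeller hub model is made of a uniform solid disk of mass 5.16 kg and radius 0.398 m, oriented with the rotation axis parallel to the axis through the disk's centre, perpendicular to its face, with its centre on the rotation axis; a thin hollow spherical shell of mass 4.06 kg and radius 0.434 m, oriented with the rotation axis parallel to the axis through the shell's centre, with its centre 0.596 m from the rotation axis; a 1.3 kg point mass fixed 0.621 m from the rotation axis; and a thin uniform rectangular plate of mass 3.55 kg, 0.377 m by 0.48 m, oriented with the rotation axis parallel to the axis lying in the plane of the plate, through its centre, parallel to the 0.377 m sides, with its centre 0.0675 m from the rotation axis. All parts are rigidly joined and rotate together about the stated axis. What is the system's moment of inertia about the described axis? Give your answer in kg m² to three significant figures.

2.95

Solid disk: I_cm = (1/2)MR² = (1/2)(5.16)(0.398)² = 0.40868 kg m²; axis through the centre, so I = 0.40868 kg m².
Spherical shell: I_cm = (2/3)MR² = (2/3)(4.06)(0.434)² = 0.50982 kg m²; centre at d = 0.596 m, so I = I_cm + Md² gives I = 0.50982 + (4.06)(0.596)² = 1.952 kg m².
Point mass: I_cm = 0; centre at d = 0.621 m, so I = I_cm + Md² gives I = 0 + (1.3)(0.621)² = 0.50133 kg m².
Rectangular plate: I_cm = (1/12)Mb² = (1/12)(3.55)(0.48)² = 0.06816 kg m²; centre at d = 0.0675 m, so I = I_cm + Md² gives I = 0.06816 + (3.55)(0.0675)² = 0.084335 kg m².
Total I = 0.40868 + 1.952 + 0.50133 + 0.084335 = 2.9463 kg m².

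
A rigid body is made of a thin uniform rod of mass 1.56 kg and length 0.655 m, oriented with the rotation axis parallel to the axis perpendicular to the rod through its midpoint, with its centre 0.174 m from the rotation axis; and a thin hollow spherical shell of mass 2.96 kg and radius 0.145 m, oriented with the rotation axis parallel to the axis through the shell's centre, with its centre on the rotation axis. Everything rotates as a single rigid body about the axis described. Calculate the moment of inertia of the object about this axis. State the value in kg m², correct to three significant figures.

Thin rod: I_cm = (1/12)ML² = (1/12)(1.56)(0.655)² = 0.055773 kg m²; centre at d = 0.174 m, so I = I_cm + Md² gives I = 0.055773 + (1.56)(0.174)² = 0.103 kg m².
Spherical shell: I_cm = (2/3)MR² = (2/3)(2.96)(0.145)² = 0.041489 kg m²; axis through the centre, so I = 0.041489 kg m².
Total I = 0.103 + 0.041489 = 0.14449 kg m².

0.144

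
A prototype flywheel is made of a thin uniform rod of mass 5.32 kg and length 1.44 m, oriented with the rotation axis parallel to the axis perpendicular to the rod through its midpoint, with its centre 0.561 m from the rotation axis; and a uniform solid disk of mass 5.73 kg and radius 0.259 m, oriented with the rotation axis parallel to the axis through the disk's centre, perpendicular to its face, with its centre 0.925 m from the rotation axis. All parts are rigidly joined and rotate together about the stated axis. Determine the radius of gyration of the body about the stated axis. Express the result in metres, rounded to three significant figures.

0.834

Thin rod: I_cm = (1/12)ML² = (1/12)(5.32)(1.44)² = 0.9193 kg m^2; centre at d = 0.561 m, so I = I_cm + Md² gives I = 0.9193 + (5.32)(0.561)² = 2.5936 kg m^2.
Solid disk: I_cm = (1/2)MR² = (1/2)(5.73)(0.259)² = 0.19219 kg m^2; centre at d = 0.925 m, so I = I_cm + Md² gives I = 0.19219 + (5.73)(0.925)² = 5.0949 kg m^2.
Total I = 7.6885 kg m^2; total mass M = 11.05 kg.
k = √(I/M) = √(7.6885/11.05) = 0.83414 m.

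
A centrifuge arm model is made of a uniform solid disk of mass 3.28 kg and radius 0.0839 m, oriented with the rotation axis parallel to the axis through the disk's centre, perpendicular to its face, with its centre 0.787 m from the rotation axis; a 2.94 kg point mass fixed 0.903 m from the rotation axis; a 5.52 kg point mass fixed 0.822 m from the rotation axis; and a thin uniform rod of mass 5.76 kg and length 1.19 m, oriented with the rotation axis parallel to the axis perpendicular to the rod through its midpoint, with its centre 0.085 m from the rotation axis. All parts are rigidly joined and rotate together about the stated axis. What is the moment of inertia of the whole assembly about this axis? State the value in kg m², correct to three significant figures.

8.89

Solid disk: I_cm = (1/2)MR² = (1/2)(3.28)(0.0839)² = 0.011544 kg m²; centre at d = 0.787 m, so I = I_cm + Md² gives I = 0.011544 + (3.28)(0.787)² = 2.0431 kg m².
Point mass: I_cm = 0; centre at d = 0.903 m, so I = I_cm + Md² gives I = 0 + (2.94)(0.903)² = 2.3973 kg m².
Point mass: I_cm = 0; centre at d = 0.822 m, so I = I_cm + Md² gives I = 0 + (5.52)(0.822)² = 3.7298 kg m².
Thin rod: I_cm = (1/12)ML² = (1/12)(5.76)(1.19)² = 0.67973 kg m²; centre at d = 0.085 m, so I = I_cm + Md² gives I = 0.67973 + (5.76)(0.085)² = 0.72134 kg m².
Total I = 2.0431 + 2.3973 + 3.7298 + 0.72134 = 8.8915 kg m².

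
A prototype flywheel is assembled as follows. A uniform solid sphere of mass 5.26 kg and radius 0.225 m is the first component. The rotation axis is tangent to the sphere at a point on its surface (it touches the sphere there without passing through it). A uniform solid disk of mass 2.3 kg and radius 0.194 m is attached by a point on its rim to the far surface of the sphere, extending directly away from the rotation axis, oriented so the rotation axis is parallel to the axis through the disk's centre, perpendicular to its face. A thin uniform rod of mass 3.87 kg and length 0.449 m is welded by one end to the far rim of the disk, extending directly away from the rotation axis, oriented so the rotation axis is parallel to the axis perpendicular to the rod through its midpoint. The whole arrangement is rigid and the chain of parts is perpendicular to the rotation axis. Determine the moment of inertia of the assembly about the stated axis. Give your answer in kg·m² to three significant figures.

Solid sphere: I_cm = (2/5)MR² = (2/5)(5.26)(0.225)² = 0.10652 kg·m²; centre at d = 0.225 m, so I = I_cm + Md² gives I = 0.10652 + (5.26)(0.225)² = 0.3728 kg·m².
Solid disk: I_cm = (1/2)MR² = (1/2)(2.3)(0.194)² = 0.043281 kg·m²; centre at d = 0.225 + 0.225 + 0.194 = 0.644 m, so I = I_cm + Md² gives I = 0.043281 + (2.3)(0.644)² = 0.99717 kg·m².
Thin rod: I_cm = (1/12)ML² = (1/12)(3.87)(0.449)² = 0.065016 kg·m²; centre at d = 0.225 + 0.225 + 0.194 + 0.194 + 0.2245 = 1.0625 m, so I = I_cm + Md² gives I = 0.065016 + (3.87)(1.0625)² = 4.4339 kg·m².
Total I = 0.3728 + 0.99717 + 4.4339 = 5.8039 kg·m².

5.80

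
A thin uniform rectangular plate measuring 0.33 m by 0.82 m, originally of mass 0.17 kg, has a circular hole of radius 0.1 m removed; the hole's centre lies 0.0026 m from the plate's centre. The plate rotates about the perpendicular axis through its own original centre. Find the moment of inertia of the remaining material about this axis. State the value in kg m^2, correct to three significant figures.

0.0110

Unpierced body about its centre: I₀ = (1/12)M(a²+b²) = (1/12)(0.17)[(0.33)² + (0.82)²] = 0.011068 kg m^2.
The removed disk has mass m = M·πr²/(ab) = (0.17)·π(0.1)²/(0.33·0.82) = 0.019737 kg (same uniform areal density).
Its moment of inertia about the rotation axis (parallel-axis theorem): I_hole = (1/2)mr² + md² = (1/2)(0.019737)(0.1)² + (0.019737)(0.0026)² = 9.8816e-05 kg m^2.
Treating the hole as negative mass, I = I₀ − I_hole = 0.011068 − 9.8816e-05 = 0.01097 kg m^2.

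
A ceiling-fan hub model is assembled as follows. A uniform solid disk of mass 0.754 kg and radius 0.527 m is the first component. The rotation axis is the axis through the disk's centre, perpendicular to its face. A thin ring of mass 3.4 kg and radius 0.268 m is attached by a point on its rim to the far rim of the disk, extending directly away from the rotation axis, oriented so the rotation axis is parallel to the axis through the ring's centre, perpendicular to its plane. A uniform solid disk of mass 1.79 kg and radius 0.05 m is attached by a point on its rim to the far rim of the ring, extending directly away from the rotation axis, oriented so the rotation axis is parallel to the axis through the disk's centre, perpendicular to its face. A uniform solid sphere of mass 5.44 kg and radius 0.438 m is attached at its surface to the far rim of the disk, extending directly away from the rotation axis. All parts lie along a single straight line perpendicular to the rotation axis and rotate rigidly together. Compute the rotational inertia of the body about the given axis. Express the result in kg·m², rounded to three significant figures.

Solid disk: I_cm = (1/2)MR² = (1/2)(0.754)(0.527)² = 0.1047 kg·m²; axis through the centre, so I = 0.1047 kg·m².
Thin ring: I_cm = MR² = (3.4)(0.268)² = 0.2442 kg·m²; centre at d = 0.527 + 0.268 = 0.795 m, so the parallel axis theorem gives I = 0.2442 + (3.4)(0.795)² = 2.3931 kg·m².
Solid disk: I_cm = (1/2)MR² = (1/2)(1.79)(0.05)² = 0.0022375 kg·m²; centre at d = 0.527 + 0.268 + 0.268 + 0.05 = 1.113 m, so the parallel axis theorem gives I = 0.0022375 + (1.79)(1.113)² = 2.2196 kg·m².
Solid sphere: I_cm = (2/5)MR² = (2/5)(5.44)(0.438)² = 0.41745 kg·m²; centre at d = 0.527 + 0.268 + 0.268 + 0.05 + 0.05 + 0.438 = 1.601 m, so the parallel axis theorem gives I = 0.41745 + (5.44)(1.601)² = 14.361 kg·m².
Total I = 0.1047 + 2.3931 + 2.2196 + 14.361 = 19.079 kg·m².

19.1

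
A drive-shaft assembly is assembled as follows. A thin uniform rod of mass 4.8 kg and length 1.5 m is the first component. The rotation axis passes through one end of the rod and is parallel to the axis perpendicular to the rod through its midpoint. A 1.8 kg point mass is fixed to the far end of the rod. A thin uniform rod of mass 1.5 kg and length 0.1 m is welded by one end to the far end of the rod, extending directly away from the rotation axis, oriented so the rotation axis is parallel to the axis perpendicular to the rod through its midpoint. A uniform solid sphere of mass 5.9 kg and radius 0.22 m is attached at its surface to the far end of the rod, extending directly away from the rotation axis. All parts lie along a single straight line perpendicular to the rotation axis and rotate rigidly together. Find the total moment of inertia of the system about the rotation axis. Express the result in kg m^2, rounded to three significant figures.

Thin rod: I_cm = (1/12)ML² = (1/12)(4.8)(1.5)² = 0.9 kg m^2; centre at d = 0.75 m, so I = I_cm + Md² gives I = 0.9 + (4.8)(0.75)² = 3.6 kg m^2.
Point mass: I_cm = 0; centre at d = 0.75 + 0.75 = 1.5 m, so I = I_cm + Md² gives I = 0 + (1.8)(1.5)² = 4.05 kg m^2.
Thin rod: I_cm = (1/12)ML² = (1/12)(1.5)(0.1)² = 0.00125 kg m^2; centre at d = 0.75 + 0.75 + 0.05 = 1.55 m, so I = I_cm + Md² gives I = 0.00125 + (1.5)(1.55)² = 3.605 kg m^2.
Solid sphere: I_cm = (2/5)MR² = (2/5)(5.9)(0.22)² = 0.11422 kg m^2; centre at d = 0.75 + 0.75 + 0.05 + 0.05 + 0.22 = 1.82 m, so I = I_cm + Md² gives I = 0.11422 + (5.9)(1.82)² = 19.657 kg m^2.
Total I = 3.6 + 4.05 + 3.605 + 19.657 = 30.912 kg m^2.

30.9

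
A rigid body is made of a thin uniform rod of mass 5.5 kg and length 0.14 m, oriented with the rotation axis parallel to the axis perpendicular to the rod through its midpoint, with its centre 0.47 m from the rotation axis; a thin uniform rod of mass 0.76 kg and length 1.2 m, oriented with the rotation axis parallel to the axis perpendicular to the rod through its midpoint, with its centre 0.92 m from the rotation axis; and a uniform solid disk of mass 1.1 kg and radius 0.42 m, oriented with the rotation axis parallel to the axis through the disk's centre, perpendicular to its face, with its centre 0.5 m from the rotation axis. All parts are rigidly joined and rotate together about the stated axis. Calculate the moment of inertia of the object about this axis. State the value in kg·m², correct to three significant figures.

Thin rod: I_cm = (1/12)ML² = (1/12)(5.5)(0.14)² = 0.0089833 kg·m²; centre at d = 0.47 m, so the parallel axis theorem gives I = 0.0089833 + (5.5)(0.47)² = 1.2239 kg·m².
Thin rod: I_cm = (1/12)ML² = (1/12)(0.76)(1.2)² = 0.0912 kg·m²; centre at d = 0.92 m, so the parallel axis theorem gives I = 0.0912 + (0.76)(0.92)² = 0.73446 kg·m².
Solid disk: I_cm = (1/2)MR² = (1/2)(1.1)(0.42)² = 0.09702 kg·m²; centre at d = 0.5 m, so the parallel axis theorem gives I = 0.09702 + (1.1)(0.5)² = 0.37202 kg·m².
Total I = 1.2239 + 0.73446 + 0.37202 = 2.3304 kg·m².

2.33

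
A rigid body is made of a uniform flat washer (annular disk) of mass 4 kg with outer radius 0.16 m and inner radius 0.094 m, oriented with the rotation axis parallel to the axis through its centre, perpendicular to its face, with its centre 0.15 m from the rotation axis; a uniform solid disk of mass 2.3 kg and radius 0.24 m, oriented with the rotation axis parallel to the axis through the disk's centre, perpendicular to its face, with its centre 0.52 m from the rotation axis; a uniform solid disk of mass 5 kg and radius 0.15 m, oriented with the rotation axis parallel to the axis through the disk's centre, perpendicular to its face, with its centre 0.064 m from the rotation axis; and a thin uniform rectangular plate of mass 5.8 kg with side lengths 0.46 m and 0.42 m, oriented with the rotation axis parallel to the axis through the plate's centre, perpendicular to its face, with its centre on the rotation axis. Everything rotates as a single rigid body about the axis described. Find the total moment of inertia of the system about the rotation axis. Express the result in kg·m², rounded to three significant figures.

Annular disk: I_cm = (1/2)M(R²+r²) = (1/2)(4)[(0.16)² + (0.094)²] = 0.068872 kg·m²; centre at d = 0.15 m, so the parallel axis theorem gives I = 0.068872 + (4)(0.15)² = 0.15887 kg·m².
Solid disk: I_cm = (1/2)MR² = (1/2)(2.3)(0.24)² = 0.06624 kg·m²; centre at d = 0.52 m, so the parallel axis theorem gives I = 0.06624 + (2.3)(0.52)² = 0.68816 kg·m².
Solid disk: I_cm = (1/2)MR² = (1/2)(5)(0.15)² = 0.05625 kg·m²; centre at d = 0.064 m, so the parallel axis theorem gives I = 0.05625 + (5)(0.064)² = 0.07673 kg·m².
Rectangular plate: I_cm = (1/12)M(a²+b²) = (1/12)(5.8)[(0.46)² + (0.42)²] = 0.18753 kg·m²; axis through the centre, so I = 0.18753 kg·m².
Total I = 0.15887 + 0.68816 + 0.07673 + 0.18753 = 1.1113 kg·m².

1.11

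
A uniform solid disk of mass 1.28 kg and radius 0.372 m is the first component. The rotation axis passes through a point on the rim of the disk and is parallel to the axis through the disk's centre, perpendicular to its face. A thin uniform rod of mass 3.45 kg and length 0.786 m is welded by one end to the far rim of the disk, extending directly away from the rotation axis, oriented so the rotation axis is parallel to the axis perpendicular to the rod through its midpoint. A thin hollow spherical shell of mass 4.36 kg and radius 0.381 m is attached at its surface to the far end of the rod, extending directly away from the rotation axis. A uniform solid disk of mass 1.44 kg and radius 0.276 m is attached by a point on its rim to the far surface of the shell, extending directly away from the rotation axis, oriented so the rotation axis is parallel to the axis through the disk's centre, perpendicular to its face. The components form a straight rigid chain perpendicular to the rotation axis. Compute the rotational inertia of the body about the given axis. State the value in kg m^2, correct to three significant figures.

30.8

Solid disk: I_cm = (1/2)MR² = (1/2)(1.28)(0.372)² = 0.088566 kg m^2; centre at d = 0.372 m, so I = I_cm + Md² gives I = 0.088566 + (1.28)(0.372)² = 0.2657 kg m^2.
Thin rod: I_cm = (1/12)ML² = (1/12)(3.45)(0.786)² = 0.17762 kg m^2; centre at d = 0.372 + 0.372 + 0.393 = 1.137 m, so I = I_cm + Md² gives I = 0.17762 + (3.45)(1.137)² = 4.6377 kg m^2.
Spherical shell: I_cm = (2/3)MR² = (2/3)(4.36)(0.381)² = 0.42193 kg m^2; centre at d = 0.372 + 0.372 + 0.393 + 0.393 + 0.381 = 1.911 m, so I = I_cm + Md² gives I = 0.42193 + (4.36)(1.911)² = 16.344 kg m^2.
Solid disk: I_cm = (1/2)MR² = (1/2)(1.44)(0.276)² = 0.054847 kg m^2; centre at d = 0.372 + 0.372 + 0.393 + 0.393 + 0.381 + 0.381 + 0.276 = 2.568 m, so I = I_cm + Md² gives I = 0.054847 + (1.44)(2.568)² = 9.5511 kg m^2.
Total I = 0.2657 + 4.6377 + 16.344 + 9.5511 = 30.799 kg m^2.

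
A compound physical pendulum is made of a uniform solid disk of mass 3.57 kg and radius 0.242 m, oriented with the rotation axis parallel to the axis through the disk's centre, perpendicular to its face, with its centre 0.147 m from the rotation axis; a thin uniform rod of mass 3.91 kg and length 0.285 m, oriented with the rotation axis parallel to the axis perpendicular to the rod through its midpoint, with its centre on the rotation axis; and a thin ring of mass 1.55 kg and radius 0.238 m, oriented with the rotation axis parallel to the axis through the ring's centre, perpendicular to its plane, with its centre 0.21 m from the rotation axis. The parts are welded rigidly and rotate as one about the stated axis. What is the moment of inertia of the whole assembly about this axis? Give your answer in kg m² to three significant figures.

0.364

Solid disk: I_cm = (1/2)MR² = (1/2)(3.57)(0.242)² = 0.10454 kg m²; centre at d = 0.147 m, so the parallel axis theorem gives I = 0.10454 + (3.57)(0.147)² = 0.18168 kg m².
Thin rod: I_cm = (1/12)ML² = (1/12)(3.91)(0.285)² = 0.026466 kg m²; axis through the centre, so I = 0.026466 kg m².
Thin ring: I_cm = MR² = (1.55)(0.238)² = 0.087798 kg m²; centre at d = 0.21 m, so the parallel axis theorem gives I = 0.087798 + (1.55)(0.21)² = 0.15615 kg m².
Total I = 0.18168 + 0.026466 + 0.15615 = 0.3643 kg m².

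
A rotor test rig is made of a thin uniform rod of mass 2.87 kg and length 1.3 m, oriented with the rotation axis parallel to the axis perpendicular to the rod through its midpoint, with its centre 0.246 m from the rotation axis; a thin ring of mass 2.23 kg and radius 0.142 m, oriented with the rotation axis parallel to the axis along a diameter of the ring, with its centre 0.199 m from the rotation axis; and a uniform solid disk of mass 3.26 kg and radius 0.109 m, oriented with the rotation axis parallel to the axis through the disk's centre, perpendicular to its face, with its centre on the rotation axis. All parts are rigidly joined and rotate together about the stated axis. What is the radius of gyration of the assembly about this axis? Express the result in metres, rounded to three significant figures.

Thin rod: I_cm = (1/12)ML² = (1/12)(2.87)(1.3)² = 0.40419 kg m²; centre at d = 0.246 m, so I = I_cm + Md² gives I = 0.40419 + (2.87)(0.246)² = 0.57787 kg m².
Thin ring: I_cm = (1/2)MR² = (1/2)(2.23)(0.142)² = 0.022483 kg m²; centre at d = 0.199 m, so I = I_cm + Md² gives I = 0.022483 + (2.23)(0.199)² = 0.11079 kg m².
Solid disk: I_cm = (1/2)MR² = (1/2)(3.26)(0.109)² = 0.019366 kg m²; axis through the centre, so I = 0.019366 kg m².
Total I = 0.70803 kg m²; total mass M = 8.36 kg.
k = √(I/M) = √(0.70803/8.36) = 0.29102 m.

0.291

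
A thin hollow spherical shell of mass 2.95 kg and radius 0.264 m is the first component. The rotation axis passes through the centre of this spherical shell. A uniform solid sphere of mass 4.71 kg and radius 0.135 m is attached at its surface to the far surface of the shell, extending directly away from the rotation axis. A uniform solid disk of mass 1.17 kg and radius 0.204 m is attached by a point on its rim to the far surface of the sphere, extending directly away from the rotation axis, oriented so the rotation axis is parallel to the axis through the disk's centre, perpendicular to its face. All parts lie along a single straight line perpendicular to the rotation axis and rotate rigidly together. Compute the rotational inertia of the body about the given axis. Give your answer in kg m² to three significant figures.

1.58

Spherical shell: I_cm = (2/3)MR² = (2/3)(2.95)(0.264)² = 0.13707 kg m²; axis through the centre, so I = 0.13707 kg m².
Solid sphere: I_cm = (2/5)MR² = (2/5)(4.71)(0.135)² = 0.034336 kg m²; centre at d = 0.264 + 0.135 = 0.399 m, so the parallel axis theorem gives I = 0.034336 + (4.71)(0.399)² = 0.78417 kg m².
Solid disk: I_cm = (1/2)MR² = (1/2)(1.17)(0.204)² = 0.024345 kg m²; centre at d = 0.264 + 0.135 + 0.135 + 0.204 = 0.738 m, so the parallel axis theorem gives I = 0.024345 + (1.17)(0.738)² = 0.66158 kg m².
Total I = 0.13707 + 0.78417 + 0.66158 = 1.5828 kg m².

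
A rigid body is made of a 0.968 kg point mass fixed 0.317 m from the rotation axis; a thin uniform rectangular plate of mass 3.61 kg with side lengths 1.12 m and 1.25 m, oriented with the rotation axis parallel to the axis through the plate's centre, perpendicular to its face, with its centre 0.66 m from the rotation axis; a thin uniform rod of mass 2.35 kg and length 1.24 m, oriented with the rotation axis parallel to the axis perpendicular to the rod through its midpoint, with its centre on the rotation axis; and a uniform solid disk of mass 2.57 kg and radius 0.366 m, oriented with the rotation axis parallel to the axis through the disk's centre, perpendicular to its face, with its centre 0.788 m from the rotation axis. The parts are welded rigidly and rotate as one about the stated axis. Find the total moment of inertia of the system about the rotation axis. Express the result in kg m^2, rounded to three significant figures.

Point mass: I_cm = 0; centre at d = 0.317 m, so I = I_cm + Md² gives I = 0 + (0.968)(0.317)² = 0.097273 kg m^2.
Rectangular plate: I_cm = (1/12)M(a²+b²) = (1/12)(3.61)[(1.12)² + (1.25)²] = 0.84742 kg m^2; centre at d = 0.66 m, so I = I_cm + Md² gives I = 0.84742 + (3.61)(0.66)² = 2.4199 kg m^2.
Thin rod: I_cm = (1/12)ML² = (1/12)(2.35)(1.24)² = 0.30111 kg m^2; axis through the centre, so I = 0.30111 kg m^2.
Solid disk: I_cm = (1/2)MR² = (1/2)(2.57)(0.366)² = 0.17213 kg m^2; centre at d = 0.788 m, so I = I_cm + Md² gives I = 0.17213 + (2.57)(0.788)² = 1.768 kg m^2.
Total I = 0.097273 + 2.4199 + 0.30111 + 1.768 = 4.5863 kg m^2.

4.59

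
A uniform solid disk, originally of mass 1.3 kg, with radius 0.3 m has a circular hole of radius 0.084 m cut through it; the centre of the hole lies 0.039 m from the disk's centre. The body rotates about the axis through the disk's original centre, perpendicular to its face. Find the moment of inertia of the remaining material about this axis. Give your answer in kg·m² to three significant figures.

Unpierced body about its centre: I₀ = (1/2)MR² = (1/2)(1.3)(0.3)² = 0.0585 kg·m².
The removed disk has mass m = M·(r/R)² = (1.3)(0.084/0.3)² = 0.10192 kg (same uniform areal density).
Its moment of inertia about the rotation axis (parallel-axis theorem): I_hole = (1/2)mr² + md² = (1/2)(0.10192)(0.084)² + (0.10192)(0.039)² = 0.00051459 kg·m².
Treating the hole as negative mass, I = I₀ − I_hole = 0.0585 − 0.00051459 = 0.057985 kg·m².

0.0580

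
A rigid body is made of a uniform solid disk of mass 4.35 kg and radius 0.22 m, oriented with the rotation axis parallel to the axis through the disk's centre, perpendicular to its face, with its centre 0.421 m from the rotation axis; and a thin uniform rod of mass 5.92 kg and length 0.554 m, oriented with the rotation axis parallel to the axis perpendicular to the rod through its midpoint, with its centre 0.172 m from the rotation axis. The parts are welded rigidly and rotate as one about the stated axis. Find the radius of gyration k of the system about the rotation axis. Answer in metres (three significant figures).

0.342

Solid disk: I_cm = (1/2)MR² = (1/2)(4.35)(0.22)² = 0.10527 kg m²; centre at d = 0.421 m, so I = I_cm + Md² gives I = 0.10527 + (4.35)(0.421)² = 0.87627 kg m².
Thin rod: I_cm = (1/12)ML² = (1/12)(5.92)(0.554)² = 0.15141 kg m²; centre at d = 0.172 m, so I = I_cm + Md² gives I = 0.15141 + (5.92)(0.172)² = 0.32655 kg m².
Total I = 1.2028 kg m²; total mass M = 10.27 kg.
k = √(I/M) = √(1.2028/10.27) = 0.34223 m.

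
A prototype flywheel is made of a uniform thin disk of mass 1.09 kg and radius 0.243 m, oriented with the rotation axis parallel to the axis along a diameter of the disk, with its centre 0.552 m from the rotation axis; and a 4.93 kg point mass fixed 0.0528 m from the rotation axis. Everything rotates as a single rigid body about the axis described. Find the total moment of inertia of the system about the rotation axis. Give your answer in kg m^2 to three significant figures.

0.362

Thin disk: I_cm = (1/4)MR² = (1/4)(1.09)(0.243)² = 0.016091 kg m^2; centre at d = 0.552 m, so the parallel axis theorem gives I = 0.016091 + (1.09)(0.552)² = 0.34822 kg m^2.
Point mass: I_cm = 0; centre at d = 0.0528 m, so the parallel axis theorem gives I = 0 + (4.93)(0.0528)² = 0.013744 kg m^2.
Total I = 0.34822 + 0.013744 = 0.36196 kg m^2.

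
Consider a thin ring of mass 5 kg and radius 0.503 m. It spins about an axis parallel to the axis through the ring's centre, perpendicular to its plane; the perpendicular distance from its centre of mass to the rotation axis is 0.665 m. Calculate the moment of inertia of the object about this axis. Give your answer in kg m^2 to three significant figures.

I_cm = MR² = (5)(0.503)² = 1.265 kg m^2; centre at d = 0.665 m, so I = I_cm + Md² gives I = 1.265 + (5)(0.665)² = 3.4762 kg m^2.

3.48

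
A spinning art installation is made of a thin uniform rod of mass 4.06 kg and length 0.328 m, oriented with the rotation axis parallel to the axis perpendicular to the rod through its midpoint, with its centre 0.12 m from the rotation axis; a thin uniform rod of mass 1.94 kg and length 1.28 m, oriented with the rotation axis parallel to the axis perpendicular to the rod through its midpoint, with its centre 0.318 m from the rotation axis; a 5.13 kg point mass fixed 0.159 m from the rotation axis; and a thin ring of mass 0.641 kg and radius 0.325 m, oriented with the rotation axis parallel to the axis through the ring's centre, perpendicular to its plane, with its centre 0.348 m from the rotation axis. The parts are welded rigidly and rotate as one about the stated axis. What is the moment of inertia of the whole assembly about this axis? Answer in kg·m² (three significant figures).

0.831

Thin rod: I_cm = (1/12)ML² = (1/12)(4.06)(0.328)² = 0.036399 kg·m²; centre at d = 0.12 m, so the parallel axis theorem gives I = 0.036399 + (4.06)(0.12)² = 0.094863 kg·m².
Thin rod: I_cm = (1/12)ML² = (1/12)(1.94)(1.28)² = 0.26487 kg·m²; centre at d = 0.318 m, so the parallel axis theorem gives I = 0.26487 + (1.94)(0.318)² = 0.46106 kg·m².
Point mass: I_cm = 0; centre at d = 0.159 m, so the parallel axis theorem gives I = 0 + (5.13)(0.159)² = 0.12969 kg·m².
Thin ring: I_cm = MR² = (0.641)(0.325)² = 0.067706 kg·m²; centre at d = 0.348 m, so the parallel axis theorem gives I = 0.067706 + (0.641)(0.348)² = 0.14533 kg·m².
Total I = 0.094863 + 0.46106 + 0.12969 + 0.14533 = 0.83094 kg·m².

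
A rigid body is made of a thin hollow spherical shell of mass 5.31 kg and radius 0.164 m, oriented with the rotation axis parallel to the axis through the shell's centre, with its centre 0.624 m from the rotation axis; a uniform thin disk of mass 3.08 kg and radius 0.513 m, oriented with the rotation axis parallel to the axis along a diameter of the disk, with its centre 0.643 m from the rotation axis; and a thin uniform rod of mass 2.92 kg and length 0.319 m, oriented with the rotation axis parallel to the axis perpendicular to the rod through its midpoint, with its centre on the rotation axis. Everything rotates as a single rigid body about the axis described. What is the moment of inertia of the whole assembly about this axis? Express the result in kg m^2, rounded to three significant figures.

Spherical shell: I_cm = (2/3)MR² = (2/3)(5.31)(0.164)² = 0.095212 kg m^2; centre at d = 0.624 m, so the parallel axis theorem gives I = 0.095212 + (5.31)(0.624)² = 2.1628 kg m^2.
Thin disk: I_cm = (1/4)MR² = (1/4)(3.08)(0.513)² = 0.20264 kg m^2; centre at d = 0.643 m, so the parallel axis theorem gives I = 0.20264 + (3.08)(0.643)² = 1.4761 kg m^2.
Thin rod: I_cm = (1/12)ML² = (1/12)(2.92)(0.319)² = 0.024762 kg m^2; axis through the centre, so I = 0.024762 kg m^2.
Total I = 2.1628 + 1.4761 + 0.024762 = 3.6636 kg m^2.

3.66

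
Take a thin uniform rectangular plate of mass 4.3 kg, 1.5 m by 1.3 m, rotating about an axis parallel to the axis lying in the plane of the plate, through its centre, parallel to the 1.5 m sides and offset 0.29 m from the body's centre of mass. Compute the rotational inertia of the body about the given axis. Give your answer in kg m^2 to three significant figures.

I_cm = (1/12)Mb² = (1/12)(4.3)(1.3)² = 0.60558 kg m^2; centre at d = 0.29 m, so I = I_cm + Md² gives I = 0.60558 + (4.3)(0.29)² = 0.96721 kg m^2.

0.967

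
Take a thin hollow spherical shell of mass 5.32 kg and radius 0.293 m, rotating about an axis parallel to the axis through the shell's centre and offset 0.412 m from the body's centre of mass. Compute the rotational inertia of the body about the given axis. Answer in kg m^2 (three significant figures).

1.21

I_cm = (2/3)MR² = (2/3)(5.32)(0.293)² = 0.30448 kg m^2; centre at d = 0.412 m, so I = I_cm + Md² gives I = 0.30448 + (5.32)(0.412)² = 1.2075 kg m^2.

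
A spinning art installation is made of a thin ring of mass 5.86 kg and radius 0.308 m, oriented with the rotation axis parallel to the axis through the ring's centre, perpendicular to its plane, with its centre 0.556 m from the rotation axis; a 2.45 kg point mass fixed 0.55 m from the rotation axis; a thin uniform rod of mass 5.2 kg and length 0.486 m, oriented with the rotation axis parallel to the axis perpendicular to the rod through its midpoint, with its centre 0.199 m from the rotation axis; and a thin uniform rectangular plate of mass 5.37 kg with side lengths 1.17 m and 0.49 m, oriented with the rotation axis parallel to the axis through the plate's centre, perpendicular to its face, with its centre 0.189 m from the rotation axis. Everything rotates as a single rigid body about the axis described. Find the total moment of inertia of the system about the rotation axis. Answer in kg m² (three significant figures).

4.33

Thin ring: I_cm = MR² = (5.86)(0.308)² = 0.5559 kg m²; centre at d = 0.556 m, so I = I_cm + Md² gives I = 0.5559 + (5.86)(0.556)² = 2.3674 kg m².
Point mass: I_cm = 0; centre at d = 0.55 m, so I = I_cm + Md² gives I = 0 + (2.45)(0.55)² = 0.74113 kg m².
Thin rod: I_cm = (1/12)ML² = (1/12)(5.2)(0.486)² = 0.10235 kg m²; centre at d = 0.199 m, so I = I_cm + Md² gives I = 0.10235 + (5.2)(0.199)² = 0.30828 kg m².
Rectangular plate: I_cm = (1/12)M(a²+b²) = (1/12)(5.37)[(1.17)² + (0.49)²] = 0.72003 kg m²; centre at d = 0.189 m, so I = I_cm + Md² gives I = 0.72003 + (5.37)(0.189)² = 0.91185 kg m².
Total I = 2.3674 + 0.74113 + 0.30828 + 0.91185 = 4.3287 kg m².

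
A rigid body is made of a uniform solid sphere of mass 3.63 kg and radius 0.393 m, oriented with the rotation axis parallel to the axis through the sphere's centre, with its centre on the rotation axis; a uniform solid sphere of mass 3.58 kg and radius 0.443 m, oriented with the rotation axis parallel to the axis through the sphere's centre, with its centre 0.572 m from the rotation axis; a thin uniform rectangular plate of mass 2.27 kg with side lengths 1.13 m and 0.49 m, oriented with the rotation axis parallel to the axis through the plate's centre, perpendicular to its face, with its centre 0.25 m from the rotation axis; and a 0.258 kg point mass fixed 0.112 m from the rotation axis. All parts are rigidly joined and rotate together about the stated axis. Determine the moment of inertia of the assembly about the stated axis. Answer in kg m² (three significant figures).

2.11

Solid sphere: I_cm = (2/5)MR² = (2/5)(3.63)(0.393)² = 0.22426 kg m²; axis through the centre, so I = 0.22426 kg m².
Solid sphere: I_cm = (2/5)MR² = (2/5)(3.58)(0.443)² = 0.28103 kg m²; centre at d = 0.572 m, so I = I_cm + Md² gives I = 0.28103 + (3.58)(0.572)² = 1.4523 kg m².
Rectangular plate: I_cm = (1/12)M(a²+b²) = (1/12)(2.27)[(1.13)² + (0.49)²] = 0.28697 kg m²; centre at d = 0.25 m, so I = I_cm + Md² gives I = 0.28697 + (2.27)(0.25)² = 0.42884 kg m².
Point mass: I_cm = 0; centre at d = 0.112 m, so I = I_cm + Md² gives I = 0 + (0.258)(0.112)² = 0.0032364 kg m².
Total I = 0.22426 + 1.4523 + 0.42884 + 0.0032364 = 2.1087 kg m².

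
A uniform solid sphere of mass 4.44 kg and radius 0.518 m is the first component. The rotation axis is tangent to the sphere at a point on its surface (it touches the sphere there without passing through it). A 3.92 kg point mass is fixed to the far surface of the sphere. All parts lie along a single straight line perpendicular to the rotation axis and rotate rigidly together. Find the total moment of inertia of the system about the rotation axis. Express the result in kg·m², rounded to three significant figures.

5.88

Solid sphere: I_cm = (2/5)MR² = (2/5)(4.44)(0.518)² = 0.47654 kg·m²; centre at d = 0.518 m, so the parallel axis theorem gives I = 0.47654 + (4.44)(0.518)² = 1.6679 kg·m².
Point mass: I_cm = 0; centre at d = 0.518 + 0.518 = 1.036 m, so the parallel axis theorem gives I = 0 + (3.92)(1.036)² = 4.2073 kg·m².
Total I = 1.6679 + 4.2073 = 5.8752 kg·m².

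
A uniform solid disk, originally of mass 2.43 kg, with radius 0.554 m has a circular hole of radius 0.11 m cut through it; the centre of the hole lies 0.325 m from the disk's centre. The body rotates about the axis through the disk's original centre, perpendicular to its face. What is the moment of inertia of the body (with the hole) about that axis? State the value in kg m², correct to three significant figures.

Unpierced body about its centre: I₀ = (1/2)MR² = (1/2)(2.43)(0.554)² = 0.3729 kg m².
The removed disk has mass m = M·(r/R)² = (2.43)(0.11/0.554)² = 0.095801 kg (same uniform areal density).
Its moment of inertia about the rotation axis (parallel-axis theorem): I_hole = (1/2)mr² + md² = (1/2)(0.095801)(0.11)² + (0.095801)(0.325)² = 0.010699 kg m².
Treating the hole as negative mass, I = I₀ − I_hole = 0.3729 − 0.010699 = 0.3622 kg m².

0.362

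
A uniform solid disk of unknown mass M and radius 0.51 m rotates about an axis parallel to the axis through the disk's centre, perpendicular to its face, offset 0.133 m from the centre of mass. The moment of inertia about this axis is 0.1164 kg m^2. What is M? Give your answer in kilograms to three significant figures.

0.788

I = I_cm + Md² = (1/2)MR² + Md² = M·[0.5·(0.51)² + (0.133)²] = M·0.14774.
So M = 0.1164 / 0.14774 = 0.78788 kg.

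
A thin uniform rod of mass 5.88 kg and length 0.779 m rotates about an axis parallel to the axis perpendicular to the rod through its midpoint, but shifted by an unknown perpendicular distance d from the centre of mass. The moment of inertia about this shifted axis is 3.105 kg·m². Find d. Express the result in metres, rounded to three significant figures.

0.691

About the centre-of-mass axis, I_cm = (1/12)ML² = (1/12)(5.88)(0.779)² = 0.29735 kg·m².
Parallel axis theorem: I = I_cm + Md², so Md² = 3.105 − 0.29735 = 2.8076 kg·m².
d = √(2.8076 / 5.88) = 0.69101 m.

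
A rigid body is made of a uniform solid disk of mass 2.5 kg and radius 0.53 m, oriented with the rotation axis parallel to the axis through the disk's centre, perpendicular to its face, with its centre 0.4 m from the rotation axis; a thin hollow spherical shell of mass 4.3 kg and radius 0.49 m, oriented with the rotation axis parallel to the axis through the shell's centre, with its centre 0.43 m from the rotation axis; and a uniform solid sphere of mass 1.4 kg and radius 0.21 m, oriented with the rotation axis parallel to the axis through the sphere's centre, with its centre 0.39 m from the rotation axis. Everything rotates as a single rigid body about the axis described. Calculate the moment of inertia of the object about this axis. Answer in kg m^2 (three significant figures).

2.47

Solid disk: I_cm = (1/2)MR² = (1/2)(2.5)(0.53)² = 0.35113 kg m^2; centre at d = 0.4 m, so the parallel axis theorem gives I = 0.35113 + (2.5)(0.4)² = 0.75113 kg m^2.
Spherical shell: I_cm = (2/3)MR² = (2/3)(4.3)(0.49)² = 0.68829 kg m^2; centre at d = 0.43 m, so the parallel axis theorem gives I = 0.68829 + (4.3)(0.43)² = 1.4834 kg m^2.
Solid sphere: I_cm = (2/5)MR² = (2/5)(1.4)(0.21)² = 0.024696 kg m^2; centre at d = 0.39 m, so the parallel axis theorem gives I = 0.024696 + (1.4)(0.39)² = 0.23764 kg m^2.
Total I = 0.75113 + 1.4834 + 0.23764 = 2.4721 kg m^2.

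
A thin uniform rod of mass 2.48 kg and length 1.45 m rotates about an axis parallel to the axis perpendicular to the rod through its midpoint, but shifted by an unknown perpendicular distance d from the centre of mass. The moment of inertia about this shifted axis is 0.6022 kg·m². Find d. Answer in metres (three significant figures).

About the centre-of-mass axis, I_cm = (1/12)ML² = (1/12)(2.48)(1.45)² = 0.43452 kg·m².
Parallel axis theorem: I = I_cm + Md², so Md² = 0.6022 − 0.43452 = 0.16768 kg·m².
d = √(0.16768 / 2.48) = 0.26003 m.

0.260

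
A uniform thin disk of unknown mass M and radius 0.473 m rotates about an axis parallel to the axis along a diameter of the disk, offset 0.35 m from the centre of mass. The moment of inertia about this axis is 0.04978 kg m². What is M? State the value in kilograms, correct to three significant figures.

0.279

I = I_cm + Md² = (1/4)MR² + Md² = M·[0.25·(0.473)² + (0.35)²] = M·0.17843.
So M = 0.04978 / 0.17843 = 0.27899 kg.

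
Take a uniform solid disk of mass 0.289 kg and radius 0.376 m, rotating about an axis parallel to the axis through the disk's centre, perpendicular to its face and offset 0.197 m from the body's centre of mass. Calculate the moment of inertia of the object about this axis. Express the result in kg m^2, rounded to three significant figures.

I_cm = (1/2)MR² = (1/2)(0.289)(0.376)² = 0.020429 kg m^2; centre at d = 0.197 m, so I = I_cm + Md² gives I = 0.020429 + (0.289)(0.197)² = 0.031645 kg m^2.

0.0316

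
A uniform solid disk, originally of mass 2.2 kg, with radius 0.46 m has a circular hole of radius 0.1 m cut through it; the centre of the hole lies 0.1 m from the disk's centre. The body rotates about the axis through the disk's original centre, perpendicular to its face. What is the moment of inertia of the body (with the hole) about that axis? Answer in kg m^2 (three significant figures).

0.231

Unpierced body about its centre: I₀ = (1/2)MR² = (1/2)(2.2)(0.46)² = 0.23276 kg m^2.
The removed disk has mass m = M·(r/R)² = (2.2)(0.1/0.46)² = 0.10397 kg (same uniform areal density).
Its moment of inertia about the rotation axis (parallel-axis theorem): I_hole = (1/2)mr² + md² = (1/2)(0.10397)(0.1)² + (0.10397)(0.1)² = 0.0015595 kg m^2.
Treating the hole as negative mass, I = I₀ − I_hole = 0.23276 − 0.0015595 = 0.2312 kg m^2.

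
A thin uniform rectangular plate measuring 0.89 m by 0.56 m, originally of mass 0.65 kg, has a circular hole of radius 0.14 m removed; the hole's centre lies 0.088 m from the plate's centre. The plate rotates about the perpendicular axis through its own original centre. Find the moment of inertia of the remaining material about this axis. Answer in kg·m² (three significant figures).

Unpierced body about its centre: I₀ = (1/12)M(a²+b²) = (1/12)(0.65)[(0.89)² + (0.56)²] = 0.059892 kg·m².
The removed disk has mass m = M·πr²/(ab) = (0.65)·π(0.14)²/(0.89·0.56) = 0.080305 kg (same uniform areal density).
Its moment of inertia about the rotation axis (parallel-axis theorem): I_hole = (1/2)mr² + md² = (1/2)(0.080305)(0.14)² + (0.080305)(0.088)² = 0.0014089 kg·m².
Treating the hole as negative mass, I = I₀ − I_hole = 0.059892 − 0.0014089 = 0.058483 kg·m².

0.0585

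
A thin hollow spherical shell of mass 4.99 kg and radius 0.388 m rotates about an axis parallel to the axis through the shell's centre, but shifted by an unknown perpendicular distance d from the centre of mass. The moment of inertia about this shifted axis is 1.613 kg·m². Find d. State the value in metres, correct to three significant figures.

0.472

About the centre-of-mass axis, I_cm = (2/3)MR² = (2/3)(4.99)(0.388)² = 0.50081 kg·m².
Parallel axis theorem: I = I_cm + Md², so Md² = 1.613 − 0.50081 = 1.1122 kg·m².
d = √(1.1122 / 4.99) = 0.47211 m.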